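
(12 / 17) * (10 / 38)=60 / 323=0.19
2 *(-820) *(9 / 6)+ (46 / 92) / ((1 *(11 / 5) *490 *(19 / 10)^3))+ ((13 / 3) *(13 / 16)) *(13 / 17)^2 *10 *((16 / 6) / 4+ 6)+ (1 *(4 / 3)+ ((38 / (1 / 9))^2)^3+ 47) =30773475840118508808787523 / 19231799202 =1600135042847069.59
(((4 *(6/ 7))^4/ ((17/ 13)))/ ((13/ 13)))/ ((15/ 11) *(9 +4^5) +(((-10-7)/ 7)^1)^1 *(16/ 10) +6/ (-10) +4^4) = 9123840/ 143343473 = 0.06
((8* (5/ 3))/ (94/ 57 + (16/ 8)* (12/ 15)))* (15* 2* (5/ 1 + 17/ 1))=1254000/ 463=2708.42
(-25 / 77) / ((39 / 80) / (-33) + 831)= -0.00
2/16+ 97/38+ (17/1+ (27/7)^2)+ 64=734039/7448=98.56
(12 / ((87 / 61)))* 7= 1708 / 29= 58.90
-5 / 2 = -2.50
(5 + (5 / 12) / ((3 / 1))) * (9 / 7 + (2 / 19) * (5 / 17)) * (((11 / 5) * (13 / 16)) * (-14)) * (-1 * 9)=15751307 / 10336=1523.93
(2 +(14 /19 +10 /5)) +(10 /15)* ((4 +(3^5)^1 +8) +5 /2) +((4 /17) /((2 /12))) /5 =856043 /4845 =176.69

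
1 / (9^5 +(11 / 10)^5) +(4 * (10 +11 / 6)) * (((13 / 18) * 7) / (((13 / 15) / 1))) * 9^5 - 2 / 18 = 16304084.89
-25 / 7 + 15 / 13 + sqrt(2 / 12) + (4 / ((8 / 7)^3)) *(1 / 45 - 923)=-648833971 / 262080 + sqrt(6) / 6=-2475.30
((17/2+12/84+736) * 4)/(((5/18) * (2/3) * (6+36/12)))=12510/7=1787.14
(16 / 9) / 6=8 / 27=0.30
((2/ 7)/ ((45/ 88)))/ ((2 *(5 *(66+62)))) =11/ 25200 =0.00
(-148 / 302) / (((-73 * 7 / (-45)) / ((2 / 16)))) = -1665 / 308644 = -0.01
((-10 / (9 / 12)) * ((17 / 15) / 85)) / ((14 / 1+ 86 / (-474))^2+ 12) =-49928 / 56998265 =-0.00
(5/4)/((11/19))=95/44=2.16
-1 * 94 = -94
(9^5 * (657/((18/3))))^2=167229666656361/4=41807416664090.25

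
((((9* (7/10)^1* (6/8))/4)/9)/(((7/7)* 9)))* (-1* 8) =-7/60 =-0.12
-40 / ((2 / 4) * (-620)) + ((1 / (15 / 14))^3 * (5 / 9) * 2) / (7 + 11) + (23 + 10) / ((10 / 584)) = 3266763224 / 1694925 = 1927.38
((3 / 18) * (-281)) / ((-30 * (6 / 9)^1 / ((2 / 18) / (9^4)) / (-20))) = -281 / 354294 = -0.00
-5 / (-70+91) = -0.24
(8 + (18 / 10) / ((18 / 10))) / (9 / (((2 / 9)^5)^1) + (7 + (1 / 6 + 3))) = 864 / 1595299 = 0.00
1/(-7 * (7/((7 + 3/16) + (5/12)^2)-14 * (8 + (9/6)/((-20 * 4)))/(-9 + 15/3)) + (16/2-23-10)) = -3392/770653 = -0.00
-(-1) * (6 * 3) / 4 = 9 / 2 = 4.50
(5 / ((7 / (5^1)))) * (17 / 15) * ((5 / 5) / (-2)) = -85 / 42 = -2.02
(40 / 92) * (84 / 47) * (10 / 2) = 4200 / 1081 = 3.89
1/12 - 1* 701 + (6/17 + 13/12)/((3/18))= -141229/204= -692.30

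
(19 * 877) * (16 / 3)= 266608 / 3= 88869.33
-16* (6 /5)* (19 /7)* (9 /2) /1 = -8208 /35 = -234.51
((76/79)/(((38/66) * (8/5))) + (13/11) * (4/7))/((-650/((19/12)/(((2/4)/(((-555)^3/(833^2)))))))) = 906053258115/438976385848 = 2.06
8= 8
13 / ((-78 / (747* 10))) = -1245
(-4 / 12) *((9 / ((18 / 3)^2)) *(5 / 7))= -5 / 84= -0.06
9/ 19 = 0.47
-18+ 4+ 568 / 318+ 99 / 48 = -25825 / 2544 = -10.15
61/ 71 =0.86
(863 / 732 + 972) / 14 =712367 / 10248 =69.51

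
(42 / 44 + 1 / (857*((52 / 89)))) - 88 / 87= -0.05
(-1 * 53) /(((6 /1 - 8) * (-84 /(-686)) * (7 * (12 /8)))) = 371 /18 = 20.61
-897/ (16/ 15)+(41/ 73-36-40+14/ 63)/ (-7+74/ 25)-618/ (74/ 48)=-48050777879/ 39283344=-1223.18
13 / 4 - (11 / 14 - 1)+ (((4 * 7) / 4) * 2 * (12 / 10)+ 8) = 3957 / 140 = 28.26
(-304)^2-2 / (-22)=1016577 / 11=92416.09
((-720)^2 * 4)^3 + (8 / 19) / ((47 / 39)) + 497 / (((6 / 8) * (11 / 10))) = 262748564109656081763136 / 29469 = 8916100448256000602.77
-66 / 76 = -33 / 38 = -0.87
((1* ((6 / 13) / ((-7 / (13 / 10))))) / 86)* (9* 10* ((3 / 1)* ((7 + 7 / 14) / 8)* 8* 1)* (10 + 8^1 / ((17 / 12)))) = -23085 / 731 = -31.58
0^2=0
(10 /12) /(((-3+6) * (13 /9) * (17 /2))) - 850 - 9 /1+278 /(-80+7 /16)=-242641690 /281333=-862.47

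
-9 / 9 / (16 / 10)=-0.62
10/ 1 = 10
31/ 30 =1.03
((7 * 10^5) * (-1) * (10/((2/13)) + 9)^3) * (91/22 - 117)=352159917200000/11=32014537927272.73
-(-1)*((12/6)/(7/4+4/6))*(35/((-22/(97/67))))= -40740/21373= -1.91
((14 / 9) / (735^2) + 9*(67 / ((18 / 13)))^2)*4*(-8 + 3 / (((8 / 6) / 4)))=58548119183 / 694575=84293.44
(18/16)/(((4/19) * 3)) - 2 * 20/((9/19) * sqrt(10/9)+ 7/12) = -38545167/151328+ 328320 * sqrt(10)/4729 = -35.17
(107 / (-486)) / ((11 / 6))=-107 / 891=-0.12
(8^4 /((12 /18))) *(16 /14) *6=294912 /7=42130.29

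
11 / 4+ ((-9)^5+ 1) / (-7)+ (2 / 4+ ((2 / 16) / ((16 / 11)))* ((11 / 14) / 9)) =136099129 / 16128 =8438.69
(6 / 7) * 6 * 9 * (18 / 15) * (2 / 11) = 3888 / 385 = 10.10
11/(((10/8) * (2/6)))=132/5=26.40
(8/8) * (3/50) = 3/50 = 0.06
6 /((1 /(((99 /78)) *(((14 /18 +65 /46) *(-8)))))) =-39908 /299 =-133.47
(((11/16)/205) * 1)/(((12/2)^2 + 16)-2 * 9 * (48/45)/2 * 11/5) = 55/506432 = 0.00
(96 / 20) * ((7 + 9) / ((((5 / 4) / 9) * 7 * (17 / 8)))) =37.17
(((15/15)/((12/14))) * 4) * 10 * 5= 700/3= 233.33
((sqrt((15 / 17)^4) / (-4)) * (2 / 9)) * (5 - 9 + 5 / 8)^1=675 / 4624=0.15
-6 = -6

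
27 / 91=0.30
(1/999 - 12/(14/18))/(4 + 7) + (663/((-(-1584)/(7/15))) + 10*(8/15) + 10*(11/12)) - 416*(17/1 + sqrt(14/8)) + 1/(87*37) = -1259706427409/178461360 - 208*sqrt(7) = -7609.02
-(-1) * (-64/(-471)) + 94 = 44338/471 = 94.14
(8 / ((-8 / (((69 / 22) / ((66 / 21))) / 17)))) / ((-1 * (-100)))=-483 / 822800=-0.00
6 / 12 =1 / 2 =0.50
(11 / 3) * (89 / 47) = 979 / 141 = 6.94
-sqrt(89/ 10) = -sqrt(890)/ 10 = -2.98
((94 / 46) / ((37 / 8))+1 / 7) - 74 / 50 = -133334 / 148925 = -0.90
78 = 78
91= 91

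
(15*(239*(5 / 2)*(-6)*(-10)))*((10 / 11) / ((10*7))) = 537750 / 77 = 6983.77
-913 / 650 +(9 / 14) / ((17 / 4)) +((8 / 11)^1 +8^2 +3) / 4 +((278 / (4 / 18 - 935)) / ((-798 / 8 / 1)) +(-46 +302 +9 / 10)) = 74145325785637 / 272011639900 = 272.58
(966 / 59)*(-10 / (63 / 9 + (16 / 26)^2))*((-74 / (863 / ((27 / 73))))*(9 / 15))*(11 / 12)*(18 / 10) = 16145983854 / 23175127135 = 0.70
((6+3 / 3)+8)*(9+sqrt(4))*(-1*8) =-1320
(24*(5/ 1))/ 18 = 20/ 3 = 6.67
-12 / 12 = -1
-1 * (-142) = 142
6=6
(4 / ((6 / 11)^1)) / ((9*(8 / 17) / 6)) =10.39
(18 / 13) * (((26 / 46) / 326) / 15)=3 / 18745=0.00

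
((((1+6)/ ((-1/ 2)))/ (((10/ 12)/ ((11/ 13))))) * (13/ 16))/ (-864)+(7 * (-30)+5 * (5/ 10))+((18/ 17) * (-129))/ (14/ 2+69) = -209.28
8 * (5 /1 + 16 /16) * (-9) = -432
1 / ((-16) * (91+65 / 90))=-9 / 13208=-0.00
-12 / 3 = -4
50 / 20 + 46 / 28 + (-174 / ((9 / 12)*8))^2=5916 / 7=845.14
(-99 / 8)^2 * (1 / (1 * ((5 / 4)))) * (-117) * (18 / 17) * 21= -216729513 / 680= -318719.87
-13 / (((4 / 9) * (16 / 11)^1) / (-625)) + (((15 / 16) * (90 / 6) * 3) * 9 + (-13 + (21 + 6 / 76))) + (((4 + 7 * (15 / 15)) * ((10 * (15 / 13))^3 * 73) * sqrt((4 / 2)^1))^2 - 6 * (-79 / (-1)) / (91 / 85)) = 125037492940122146811767 / 41085798208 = 3043326365648.55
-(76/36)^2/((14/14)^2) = -361/81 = -4.46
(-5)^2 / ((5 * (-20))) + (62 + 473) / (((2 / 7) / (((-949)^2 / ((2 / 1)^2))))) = 3372750743 / 8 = 421593842.88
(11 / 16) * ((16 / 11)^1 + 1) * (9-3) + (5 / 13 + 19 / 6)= 4267 / 312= 13.68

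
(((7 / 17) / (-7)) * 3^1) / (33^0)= -3 / 17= -0.18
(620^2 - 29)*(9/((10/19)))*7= 460092087/10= 46009208.70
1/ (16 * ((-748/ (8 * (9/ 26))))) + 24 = 933495/ 38896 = 24.00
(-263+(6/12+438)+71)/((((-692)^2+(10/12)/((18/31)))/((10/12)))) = 0.00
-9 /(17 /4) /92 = -9 /391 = -0.02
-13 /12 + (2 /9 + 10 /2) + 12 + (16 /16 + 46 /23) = 689 /36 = 19.14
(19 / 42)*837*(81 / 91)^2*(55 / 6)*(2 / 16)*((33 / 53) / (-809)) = -21041815905 / 79534433888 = -0.26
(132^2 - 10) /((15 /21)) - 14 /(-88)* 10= 2681931 /110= 24381.19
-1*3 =-3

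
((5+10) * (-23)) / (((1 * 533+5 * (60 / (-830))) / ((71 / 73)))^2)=-11980969905 / 10415187744049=-0.00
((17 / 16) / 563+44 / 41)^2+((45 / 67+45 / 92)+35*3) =22557641778165941 / 210197287410944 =107.32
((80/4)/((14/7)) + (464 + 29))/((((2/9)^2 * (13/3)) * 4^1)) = 122229/208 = 587.64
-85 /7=-12.14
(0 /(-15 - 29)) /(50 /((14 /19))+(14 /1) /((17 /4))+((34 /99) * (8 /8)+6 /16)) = 0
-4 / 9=-0.44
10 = 10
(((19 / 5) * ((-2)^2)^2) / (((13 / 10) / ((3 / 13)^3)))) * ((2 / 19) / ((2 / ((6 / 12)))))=432 / 28561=0.02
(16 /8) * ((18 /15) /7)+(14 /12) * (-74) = -85.99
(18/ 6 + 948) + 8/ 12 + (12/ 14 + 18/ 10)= 100204/ 105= 954.32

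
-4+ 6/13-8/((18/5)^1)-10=-1844/117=-15.76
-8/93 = -0.09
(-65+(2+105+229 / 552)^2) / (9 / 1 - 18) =-3495854089 / 2742336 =-1274.77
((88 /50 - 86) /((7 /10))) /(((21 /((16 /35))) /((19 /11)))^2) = -43250688 /254205875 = -0.17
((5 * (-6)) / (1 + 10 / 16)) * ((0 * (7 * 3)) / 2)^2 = 0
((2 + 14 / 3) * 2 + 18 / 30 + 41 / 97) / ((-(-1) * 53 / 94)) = 1963472 / 77115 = 25.46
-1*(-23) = 23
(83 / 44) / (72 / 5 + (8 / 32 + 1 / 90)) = 3735 / 29029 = 0.13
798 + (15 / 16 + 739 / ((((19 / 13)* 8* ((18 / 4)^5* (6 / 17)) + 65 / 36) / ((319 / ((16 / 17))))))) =806516844069 / 969578224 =831.82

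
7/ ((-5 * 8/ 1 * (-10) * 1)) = 7/ 400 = 0.02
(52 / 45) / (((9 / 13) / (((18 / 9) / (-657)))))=-1352 / 266085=-0.01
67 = 67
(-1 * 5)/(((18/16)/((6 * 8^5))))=-2621440/3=-873813.33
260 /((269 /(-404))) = -105040 /269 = -390.48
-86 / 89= -0.97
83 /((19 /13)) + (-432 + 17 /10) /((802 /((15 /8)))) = 13600457 /243808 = 55.78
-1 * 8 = -8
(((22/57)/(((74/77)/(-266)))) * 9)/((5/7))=-249018/185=-1346.04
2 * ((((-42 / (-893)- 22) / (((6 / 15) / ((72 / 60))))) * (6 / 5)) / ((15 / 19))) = -200.21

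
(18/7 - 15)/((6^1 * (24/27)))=-261/112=-2.33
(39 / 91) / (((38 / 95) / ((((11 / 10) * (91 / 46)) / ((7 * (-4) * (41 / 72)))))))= -3861 / 26404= -0.15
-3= -3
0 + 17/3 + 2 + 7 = 44/3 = 14.67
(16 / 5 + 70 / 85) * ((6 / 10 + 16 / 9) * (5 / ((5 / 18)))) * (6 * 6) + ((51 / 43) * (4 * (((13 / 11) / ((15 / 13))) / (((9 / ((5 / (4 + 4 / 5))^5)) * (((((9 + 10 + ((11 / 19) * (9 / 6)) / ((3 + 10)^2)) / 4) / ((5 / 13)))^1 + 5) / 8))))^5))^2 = 3524064619096113033652179377254023649440228960233954482707364863732333455277758505076997449879160136136143439022560781874478761295718297 / 568447568482629751296182107866201788890346196304492492491952184463373700967780353109643309228734648676273915964486621696632238899200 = 6199.45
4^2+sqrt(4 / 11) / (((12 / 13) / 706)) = 16+4589 * sqrt(11) / 33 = 477.21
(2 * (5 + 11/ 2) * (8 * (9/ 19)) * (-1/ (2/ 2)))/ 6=-252/ 19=-13.26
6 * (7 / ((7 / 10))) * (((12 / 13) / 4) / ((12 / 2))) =30 / 13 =2.31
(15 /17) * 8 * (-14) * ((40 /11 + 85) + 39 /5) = -104832 /11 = -9530.18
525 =525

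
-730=-730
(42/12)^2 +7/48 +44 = 2707/48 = 56.40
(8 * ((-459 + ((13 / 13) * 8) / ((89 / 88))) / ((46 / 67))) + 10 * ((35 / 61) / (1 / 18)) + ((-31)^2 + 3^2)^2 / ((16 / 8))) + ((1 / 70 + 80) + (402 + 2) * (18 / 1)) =4131279394327 / 8740690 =472649.12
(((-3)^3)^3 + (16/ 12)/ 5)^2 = 87167248081/ 225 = 387409991.47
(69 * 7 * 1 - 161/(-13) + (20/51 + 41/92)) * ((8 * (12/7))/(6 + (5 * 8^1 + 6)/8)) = 579.18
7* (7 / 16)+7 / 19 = 1043 / 304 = 3.43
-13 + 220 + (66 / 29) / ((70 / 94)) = 213207 / 1015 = 210.06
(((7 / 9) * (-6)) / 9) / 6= -7 / 81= -0.09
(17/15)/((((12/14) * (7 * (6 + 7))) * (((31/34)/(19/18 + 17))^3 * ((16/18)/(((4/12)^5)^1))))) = 44109528125/84438180432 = 0.52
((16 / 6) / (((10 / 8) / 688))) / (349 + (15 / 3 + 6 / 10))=22016 / 5319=4.14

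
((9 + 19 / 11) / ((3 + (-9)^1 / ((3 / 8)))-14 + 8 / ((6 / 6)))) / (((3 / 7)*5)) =-826 / 4455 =-0.19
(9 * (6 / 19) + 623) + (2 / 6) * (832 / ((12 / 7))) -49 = 738.62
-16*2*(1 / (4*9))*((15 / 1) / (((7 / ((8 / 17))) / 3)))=-320 / 119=-2.69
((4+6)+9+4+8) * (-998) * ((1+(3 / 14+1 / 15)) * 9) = -12483483 / 35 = -356670.94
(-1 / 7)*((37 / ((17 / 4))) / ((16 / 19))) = -703 / 476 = -1.48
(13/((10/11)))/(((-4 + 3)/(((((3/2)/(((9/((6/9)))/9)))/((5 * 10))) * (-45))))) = 1287/100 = 12.87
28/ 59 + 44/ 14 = 1494/ 413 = 3.62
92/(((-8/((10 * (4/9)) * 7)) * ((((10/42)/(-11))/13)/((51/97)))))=10958948/97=112978.85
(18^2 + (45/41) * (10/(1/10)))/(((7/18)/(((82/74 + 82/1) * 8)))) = 741572.20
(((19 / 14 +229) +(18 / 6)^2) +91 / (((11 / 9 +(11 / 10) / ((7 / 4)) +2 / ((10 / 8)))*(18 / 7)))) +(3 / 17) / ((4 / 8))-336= -11128837 / 129353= -86.03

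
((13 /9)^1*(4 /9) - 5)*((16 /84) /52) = -353 /22113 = -0.02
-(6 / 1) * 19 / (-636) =19 / 106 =0.18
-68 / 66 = -34 / 33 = -1.03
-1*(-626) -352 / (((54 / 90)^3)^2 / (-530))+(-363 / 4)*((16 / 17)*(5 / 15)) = 49562405182 / 12393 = 3999225.79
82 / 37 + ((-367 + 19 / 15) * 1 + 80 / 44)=-2208172 / 6105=-361.70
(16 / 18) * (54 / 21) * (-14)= -32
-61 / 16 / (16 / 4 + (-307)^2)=-61 / 1508048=-0.00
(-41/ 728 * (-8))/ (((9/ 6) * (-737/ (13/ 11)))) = -82/ 170247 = -0.00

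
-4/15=-0.27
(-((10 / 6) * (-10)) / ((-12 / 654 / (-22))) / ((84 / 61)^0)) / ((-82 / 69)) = -689425 / 41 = -16815.24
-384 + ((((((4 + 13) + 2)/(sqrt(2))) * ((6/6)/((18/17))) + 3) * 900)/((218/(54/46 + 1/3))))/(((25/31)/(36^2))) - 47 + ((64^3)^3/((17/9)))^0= 74131462/2507 + 224932032 * sqrt(2)/2507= 156455.28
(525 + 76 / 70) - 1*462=2243 / 35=64.09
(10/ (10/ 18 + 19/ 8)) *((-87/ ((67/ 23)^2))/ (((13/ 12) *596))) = -99409680/ 1834685723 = -0.05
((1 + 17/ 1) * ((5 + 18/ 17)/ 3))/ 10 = 309/ 85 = 3.64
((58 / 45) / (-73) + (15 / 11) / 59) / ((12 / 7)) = 81431 / 25583580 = 0.00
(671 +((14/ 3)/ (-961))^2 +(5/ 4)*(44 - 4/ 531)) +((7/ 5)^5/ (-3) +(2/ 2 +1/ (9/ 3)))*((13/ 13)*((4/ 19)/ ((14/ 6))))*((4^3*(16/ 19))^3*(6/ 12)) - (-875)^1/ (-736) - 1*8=-866918920033787454131057/ 342973307432777700000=-2527.66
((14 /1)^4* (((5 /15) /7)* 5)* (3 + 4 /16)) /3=89180 /9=9908.89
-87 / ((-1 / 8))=696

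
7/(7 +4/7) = 49/53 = 0.92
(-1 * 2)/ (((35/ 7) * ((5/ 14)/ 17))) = -476/ 25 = -19.04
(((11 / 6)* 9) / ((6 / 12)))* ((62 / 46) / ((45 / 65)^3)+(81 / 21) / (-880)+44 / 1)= 4963614091 / 3129840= 1585.90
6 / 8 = 3 / 4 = 0.75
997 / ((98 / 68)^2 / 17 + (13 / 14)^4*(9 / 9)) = 188171594576 / 163379397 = 1151.75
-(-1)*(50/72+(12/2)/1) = 241/36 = 6.69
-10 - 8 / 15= -158 / 15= -10.53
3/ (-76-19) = -3/ 95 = -0.03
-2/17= -0.12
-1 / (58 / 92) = -46 / 29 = -1.59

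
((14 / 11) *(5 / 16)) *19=665 / 88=7.56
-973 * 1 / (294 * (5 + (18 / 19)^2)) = -50179 / 89418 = -0.56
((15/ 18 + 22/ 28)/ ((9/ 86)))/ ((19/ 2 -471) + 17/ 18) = -2924/ 87045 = -0.03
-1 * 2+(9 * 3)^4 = 531439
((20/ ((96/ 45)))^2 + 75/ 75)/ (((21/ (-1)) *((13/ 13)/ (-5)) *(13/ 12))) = 28445/ 1456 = 19.54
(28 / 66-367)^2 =146337409 / 1089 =134377.79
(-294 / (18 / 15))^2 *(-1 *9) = -540225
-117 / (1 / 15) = -1755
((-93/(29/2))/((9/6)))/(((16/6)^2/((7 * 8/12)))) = -651/232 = -2.81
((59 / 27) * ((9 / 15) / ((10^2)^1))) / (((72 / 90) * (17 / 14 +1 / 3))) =413 / 39000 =0.01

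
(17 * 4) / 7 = 68 / 7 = 9.71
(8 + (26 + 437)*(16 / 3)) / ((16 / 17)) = 15793 / 6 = 2632.17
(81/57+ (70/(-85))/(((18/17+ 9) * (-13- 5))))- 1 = 655/1539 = 0.43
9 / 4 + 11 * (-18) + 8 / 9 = -7015 / 36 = -194.86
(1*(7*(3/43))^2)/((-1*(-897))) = 0.00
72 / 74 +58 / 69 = 4630 / 2553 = 1.81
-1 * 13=-13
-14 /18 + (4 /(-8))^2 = -19 /36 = -0.53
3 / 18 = 1 / 6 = 0.17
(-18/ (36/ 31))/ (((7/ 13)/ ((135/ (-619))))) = 54405/ 8666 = 6.28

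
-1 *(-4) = 4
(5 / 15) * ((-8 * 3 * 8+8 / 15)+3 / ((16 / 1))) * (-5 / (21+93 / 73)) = 3351211 / 234144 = 14.31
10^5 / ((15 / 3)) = 20000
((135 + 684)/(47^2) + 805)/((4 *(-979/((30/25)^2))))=-16011576/54065275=-0.30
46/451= 0.10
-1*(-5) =5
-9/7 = -1.29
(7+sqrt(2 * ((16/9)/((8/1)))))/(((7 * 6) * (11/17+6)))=391/14238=0.03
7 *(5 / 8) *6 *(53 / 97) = 14.34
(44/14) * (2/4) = 11/7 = 1.57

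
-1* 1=-1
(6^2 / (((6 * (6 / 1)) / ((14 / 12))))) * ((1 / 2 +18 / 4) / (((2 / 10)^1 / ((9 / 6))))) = 175 / 4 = 43.75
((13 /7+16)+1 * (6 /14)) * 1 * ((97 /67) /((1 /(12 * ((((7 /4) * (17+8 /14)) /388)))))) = 11808 /469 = 25.18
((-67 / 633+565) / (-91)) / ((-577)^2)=-27506 / 1475208399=-0.00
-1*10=-10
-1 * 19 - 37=-56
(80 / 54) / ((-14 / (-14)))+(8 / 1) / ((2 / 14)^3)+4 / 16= 296539 / 108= 2745.73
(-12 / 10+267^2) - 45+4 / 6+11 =1068817 / 15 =71254.47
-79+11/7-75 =-1067/7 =-152.43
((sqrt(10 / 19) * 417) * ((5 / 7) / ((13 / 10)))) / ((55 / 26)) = 8340 * sqrt(190) / 1463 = 78.58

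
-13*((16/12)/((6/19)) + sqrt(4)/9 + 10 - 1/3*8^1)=-1378/9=-153.11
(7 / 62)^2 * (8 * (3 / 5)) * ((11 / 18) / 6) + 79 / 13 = 6839717 / 1124370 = 6.08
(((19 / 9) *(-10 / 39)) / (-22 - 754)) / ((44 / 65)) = 475 / 460944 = 0.00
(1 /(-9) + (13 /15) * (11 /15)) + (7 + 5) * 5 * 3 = 180.52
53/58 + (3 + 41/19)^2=576165/20938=27.52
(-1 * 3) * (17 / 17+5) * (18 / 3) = -108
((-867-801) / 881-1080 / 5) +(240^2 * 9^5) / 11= 309201818.47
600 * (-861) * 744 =-384350400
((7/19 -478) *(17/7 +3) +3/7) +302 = -2290.43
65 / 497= 0.13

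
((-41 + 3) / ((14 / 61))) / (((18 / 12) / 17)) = -39406 / 21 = -1876.48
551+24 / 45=8273 / 15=551.53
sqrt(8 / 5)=1.26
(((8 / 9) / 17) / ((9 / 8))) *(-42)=-896 / 459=-1.95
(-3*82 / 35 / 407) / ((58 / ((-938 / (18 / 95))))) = 52193 / 35409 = 1.47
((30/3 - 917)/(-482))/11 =907/5302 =0.17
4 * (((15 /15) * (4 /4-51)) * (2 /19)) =-400 /19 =-21.05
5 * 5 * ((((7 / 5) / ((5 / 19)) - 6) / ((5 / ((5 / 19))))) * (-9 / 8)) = 153 / 152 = 1.01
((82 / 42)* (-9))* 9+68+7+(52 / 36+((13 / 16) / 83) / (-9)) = -6835307 / 83664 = -81.70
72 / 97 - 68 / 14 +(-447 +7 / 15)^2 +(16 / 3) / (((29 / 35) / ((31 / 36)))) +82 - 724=198751.45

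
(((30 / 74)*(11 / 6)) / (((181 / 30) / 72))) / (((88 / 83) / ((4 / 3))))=74700 / 6697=11.15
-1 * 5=-5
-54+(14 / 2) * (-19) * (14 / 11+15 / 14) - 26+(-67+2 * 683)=907.23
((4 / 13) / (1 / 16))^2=4096 / 169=24.24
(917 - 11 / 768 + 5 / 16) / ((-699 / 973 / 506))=-173422367965 / 268416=-646095.49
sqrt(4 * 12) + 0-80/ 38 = -40/ 19 + 4 * sqrt(3) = 4.82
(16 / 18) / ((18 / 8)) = 32 / 81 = 0.40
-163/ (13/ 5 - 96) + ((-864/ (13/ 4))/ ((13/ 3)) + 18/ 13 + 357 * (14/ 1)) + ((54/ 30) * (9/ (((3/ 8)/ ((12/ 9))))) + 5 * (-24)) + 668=2188290399/ 394615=5545.38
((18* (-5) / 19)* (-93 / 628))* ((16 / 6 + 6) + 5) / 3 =19065 / 5966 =3.20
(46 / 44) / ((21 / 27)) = 207 / 154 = 1.34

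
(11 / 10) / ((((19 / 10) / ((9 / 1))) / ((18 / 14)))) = 891 / 133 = 6.70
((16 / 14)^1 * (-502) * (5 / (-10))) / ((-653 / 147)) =-42168 / 653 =-64.58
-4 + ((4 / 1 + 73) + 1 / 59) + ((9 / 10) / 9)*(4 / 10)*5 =21599 / 295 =73.22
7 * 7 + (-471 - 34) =-456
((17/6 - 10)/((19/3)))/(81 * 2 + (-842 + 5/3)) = 0.00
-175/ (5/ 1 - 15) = 35/ 2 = 17.50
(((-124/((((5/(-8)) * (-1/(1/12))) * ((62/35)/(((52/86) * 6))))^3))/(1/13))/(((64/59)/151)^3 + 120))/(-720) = 1979184867351435562/5209803766332672956235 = 0.00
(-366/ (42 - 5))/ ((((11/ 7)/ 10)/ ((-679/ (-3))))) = -5798660/ 407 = -14247.32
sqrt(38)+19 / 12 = 7.75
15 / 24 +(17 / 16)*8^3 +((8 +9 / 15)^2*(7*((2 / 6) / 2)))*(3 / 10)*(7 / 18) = 2496113 / 4500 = 554.69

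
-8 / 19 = -0.42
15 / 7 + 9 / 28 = 69 / 28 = 2.46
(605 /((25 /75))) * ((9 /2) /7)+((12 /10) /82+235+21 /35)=4024889 /2870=1402.40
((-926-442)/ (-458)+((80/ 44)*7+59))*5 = 941025/ 2519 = 373.57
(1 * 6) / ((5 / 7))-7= 7 / 5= 1.40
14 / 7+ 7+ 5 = 14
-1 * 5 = -5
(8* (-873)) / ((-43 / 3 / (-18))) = -8770.60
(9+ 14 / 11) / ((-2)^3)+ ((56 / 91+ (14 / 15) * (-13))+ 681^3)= 5419492275877 / 17160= 315821228.20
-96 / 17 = -5.65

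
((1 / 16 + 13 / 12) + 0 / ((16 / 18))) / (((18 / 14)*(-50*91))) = -11 / 56160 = -0.00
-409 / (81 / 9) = -409 / 9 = -45.44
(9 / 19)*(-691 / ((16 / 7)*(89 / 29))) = -1262457 / 27056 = -46.66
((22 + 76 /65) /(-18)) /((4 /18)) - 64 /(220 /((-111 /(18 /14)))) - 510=-421001 /858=-490.68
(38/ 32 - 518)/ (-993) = 8269/ 15888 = 0.52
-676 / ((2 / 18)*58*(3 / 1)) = -34.97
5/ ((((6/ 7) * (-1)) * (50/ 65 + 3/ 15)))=-325/ 54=-6.02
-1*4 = -4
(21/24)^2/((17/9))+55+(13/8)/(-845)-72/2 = 1372209/70720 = 19.40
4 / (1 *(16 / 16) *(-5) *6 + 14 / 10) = -20 / 143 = -0.14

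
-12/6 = -2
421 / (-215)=-421 / 215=-1.96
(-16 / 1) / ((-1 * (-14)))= -8 / 7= -1.14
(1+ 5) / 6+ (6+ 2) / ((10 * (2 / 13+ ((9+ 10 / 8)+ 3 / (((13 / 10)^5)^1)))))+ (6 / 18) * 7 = 850397114 / 249772515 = 3.40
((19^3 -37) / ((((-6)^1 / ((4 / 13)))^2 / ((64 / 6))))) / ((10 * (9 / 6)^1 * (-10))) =-48512 / 38025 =-1.28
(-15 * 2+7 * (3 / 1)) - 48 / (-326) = -1443 / 163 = -8.85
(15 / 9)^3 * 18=250 / 3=83.33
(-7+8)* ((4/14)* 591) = 1182/7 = 168.86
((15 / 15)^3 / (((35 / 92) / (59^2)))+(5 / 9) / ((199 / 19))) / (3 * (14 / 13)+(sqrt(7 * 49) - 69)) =-141672940279 / 937569794 - 96934117033 * sqrt(7) / 6027234390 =-193.66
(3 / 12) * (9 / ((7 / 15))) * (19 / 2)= 2565 / 56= 45.80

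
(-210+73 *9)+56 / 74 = 16567 / 37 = 447.76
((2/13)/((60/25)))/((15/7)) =7/234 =0.03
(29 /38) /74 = 29 /2812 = 0.01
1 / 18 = 0.06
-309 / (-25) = 309 / 25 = 12.36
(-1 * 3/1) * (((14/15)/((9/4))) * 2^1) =-112/45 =-2.49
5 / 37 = 0.14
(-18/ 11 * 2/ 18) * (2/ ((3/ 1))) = -4/ 33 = -0.12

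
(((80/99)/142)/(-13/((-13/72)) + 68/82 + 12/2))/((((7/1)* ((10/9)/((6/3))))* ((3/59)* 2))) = 2419/13252008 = 0.00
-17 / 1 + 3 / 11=-16.73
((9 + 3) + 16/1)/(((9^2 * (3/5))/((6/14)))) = 20/81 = 0.25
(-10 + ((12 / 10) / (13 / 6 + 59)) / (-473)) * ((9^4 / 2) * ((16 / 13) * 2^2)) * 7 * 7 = -89292525553728 / 11283415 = -7913608.21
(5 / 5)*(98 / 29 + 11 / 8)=1103 / 232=4.75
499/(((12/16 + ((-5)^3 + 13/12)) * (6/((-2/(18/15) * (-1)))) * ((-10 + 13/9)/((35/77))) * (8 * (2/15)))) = 561375/10014928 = 0.06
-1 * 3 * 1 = -3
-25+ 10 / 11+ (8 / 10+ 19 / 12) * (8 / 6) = -10352 / 495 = -20.91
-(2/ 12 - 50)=299/ 6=49.83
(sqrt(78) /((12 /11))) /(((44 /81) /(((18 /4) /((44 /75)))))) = 18225 * sqrt(78) /1408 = 114.32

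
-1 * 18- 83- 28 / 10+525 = 2106 / 5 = 421.20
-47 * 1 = -47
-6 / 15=-2 / 5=-0.40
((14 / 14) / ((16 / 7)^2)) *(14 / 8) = 343 / 1024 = 0.33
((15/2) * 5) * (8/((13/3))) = 69.23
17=17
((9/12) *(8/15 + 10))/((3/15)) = 79/2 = 39.50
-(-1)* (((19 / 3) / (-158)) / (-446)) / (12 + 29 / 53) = 53 / 7399140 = 0.00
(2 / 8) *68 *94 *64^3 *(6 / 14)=1256718336 / 7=179531190.86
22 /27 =0.81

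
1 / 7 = 0.14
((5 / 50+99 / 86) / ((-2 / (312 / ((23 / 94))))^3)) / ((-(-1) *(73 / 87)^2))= -6420193847603587584 / 13940157745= -460553887.91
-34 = -34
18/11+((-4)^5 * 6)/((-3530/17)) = 31.23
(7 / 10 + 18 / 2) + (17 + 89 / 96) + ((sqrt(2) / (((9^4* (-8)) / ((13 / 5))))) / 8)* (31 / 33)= 13261 / 480 - 403* sqrt(2) / 69284160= 27.63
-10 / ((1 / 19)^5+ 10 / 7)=-7.00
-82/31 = -2.65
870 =870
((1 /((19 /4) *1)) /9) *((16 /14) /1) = 32 /1197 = 0.03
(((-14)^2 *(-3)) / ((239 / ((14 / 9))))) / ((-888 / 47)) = 16121 / 79587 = 0.20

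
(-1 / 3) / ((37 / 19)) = -19 / 111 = -0.17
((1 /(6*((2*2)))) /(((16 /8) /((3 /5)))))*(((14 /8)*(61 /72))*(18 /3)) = 427 /3840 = 0.11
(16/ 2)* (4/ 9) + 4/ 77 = 3.61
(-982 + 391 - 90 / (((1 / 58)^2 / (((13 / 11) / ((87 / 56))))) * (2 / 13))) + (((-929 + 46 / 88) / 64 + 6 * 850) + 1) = -4202984853 / 2816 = -1492537.23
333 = 333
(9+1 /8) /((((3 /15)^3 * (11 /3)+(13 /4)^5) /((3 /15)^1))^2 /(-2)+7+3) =-107642880000 /19389369261607321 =-0.00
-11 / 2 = -5.50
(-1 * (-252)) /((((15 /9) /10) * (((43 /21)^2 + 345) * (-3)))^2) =49009212 /5928538009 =0.01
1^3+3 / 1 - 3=1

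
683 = 683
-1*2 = -2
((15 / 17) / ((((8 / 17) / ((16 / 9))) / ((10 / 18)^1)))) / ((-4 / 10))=-125 / 27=-4.63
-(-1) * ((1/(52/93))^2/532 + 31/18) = 1.73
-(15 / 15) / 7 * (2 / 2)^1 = -1 / 7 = -0.14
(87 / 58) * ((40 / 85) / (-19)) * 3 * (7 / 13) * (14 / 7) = -504 / 4199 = -0.12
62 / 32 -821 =-13105 / 16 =-819.06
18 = 18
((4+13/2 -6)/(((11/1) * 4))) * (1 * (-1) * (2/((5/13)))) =-117/220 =-0.53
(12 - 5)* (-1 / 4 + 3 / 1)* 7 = 539 / 4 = 134.75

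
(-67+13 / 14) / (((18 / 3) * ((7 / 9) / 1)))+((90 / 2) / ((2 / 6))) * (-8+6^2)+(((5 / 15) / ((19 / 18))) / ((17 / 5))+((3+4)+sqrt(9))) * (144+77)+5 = 22349095 / 3724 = 6001.37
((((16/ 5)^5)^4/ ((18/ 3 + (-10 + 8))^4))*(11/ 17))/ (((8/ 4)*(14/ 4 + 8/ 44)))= 571406344427227070857216/ 131320953369140625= 4351219.89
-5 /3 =-1.67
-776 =-776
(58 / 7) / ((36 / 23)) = 667 / 126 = 5.29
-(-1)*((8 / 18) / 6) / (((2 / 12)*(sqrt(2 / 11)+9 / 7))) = 308 / 793-196*sqrt(22) / 7137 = 0.26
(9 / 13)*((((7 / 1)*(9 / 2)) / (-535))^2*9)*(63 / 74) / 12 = 0.00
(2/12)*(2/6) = 0.06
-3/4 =-0.75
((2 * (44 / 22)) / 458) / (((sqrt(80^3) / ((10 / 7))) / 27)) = 27 * sqrt(5) / 128240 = 0.00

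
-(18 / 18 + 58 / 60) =-59 / 30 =-1.97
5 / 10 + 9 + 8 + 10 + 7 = 69 / 2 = 34.50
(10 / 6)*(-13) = -65 / 3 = -21.67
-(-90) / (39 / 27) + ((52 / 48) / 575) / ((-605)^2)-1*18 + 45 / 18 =1536810866419 / 32832442500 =46.81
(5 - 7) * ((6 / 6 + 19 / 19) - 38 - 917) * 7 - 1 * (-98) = 13440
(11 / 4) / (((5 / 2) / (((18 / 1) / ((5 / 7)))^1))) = 27.72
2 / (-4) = -1 / 2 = -0.50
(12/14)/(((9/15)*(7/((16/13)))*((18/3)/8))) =640/1911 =0.33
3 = 3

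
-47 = -47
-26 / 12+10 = 47 / 6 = 7.83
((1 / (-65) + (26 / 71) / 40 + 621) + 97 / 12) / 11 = 3483829 / 60918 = 57.19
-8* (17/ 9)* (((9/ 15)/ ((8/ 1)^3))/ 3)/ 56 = -17/ 161280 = -0.00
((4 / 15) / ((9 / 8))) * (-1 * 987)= -10528 / 45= -233.96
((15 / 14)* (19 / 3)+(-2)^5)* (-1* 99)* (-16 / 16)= -34947 / 14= -2496.21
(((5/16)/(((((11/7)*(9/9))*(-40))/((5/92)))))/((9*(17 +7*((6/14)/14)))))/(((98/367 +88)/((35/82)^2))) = -110145875/30599358451402752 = -0.00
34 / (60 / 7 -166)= -119 / 551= -0.22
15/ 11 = 1.36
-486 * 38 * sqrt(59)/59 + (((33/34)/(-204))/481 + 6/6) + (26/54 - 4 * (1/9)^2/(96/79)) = 48670192/33779187 - 18468 * sqrt(59)/59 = -2402.89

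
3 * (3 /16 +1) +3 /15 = 301 /80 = 3.76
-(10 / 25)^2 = -4 / 25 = -0.16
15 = 15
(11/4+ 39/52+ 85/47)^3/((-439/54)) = -3354790473/182313188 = -18.40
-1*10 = -10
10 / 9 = 1.11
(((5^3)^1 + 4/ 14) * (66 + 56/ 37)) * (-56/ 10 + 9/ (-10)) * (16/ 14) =-113918792/ 1813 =-62834.41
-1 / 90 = -0.01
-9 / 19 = -0.47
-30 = -30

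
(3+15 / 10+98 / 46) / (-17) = -305 / 782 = -0.39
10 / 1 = 10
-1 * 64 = -64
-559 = -559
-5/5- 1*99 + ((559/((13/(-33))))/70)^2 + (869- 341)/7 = 386.36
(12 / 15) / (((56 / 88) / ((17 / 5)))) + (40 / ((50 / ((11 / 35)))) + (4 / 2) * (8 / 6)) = 3776 / 525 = 7.19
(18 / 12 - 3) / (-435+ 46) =3 / 778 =0.00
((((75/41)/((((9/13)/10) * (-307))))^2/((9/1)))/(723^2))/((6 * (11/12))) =21125000/73790212839473691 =0.00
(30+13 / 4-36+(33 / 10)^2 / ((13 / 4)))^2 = 609961 / 1690000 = 0.36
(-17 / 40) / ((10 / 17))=-289 / 400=-0.72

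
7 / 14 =1 / 2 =0.50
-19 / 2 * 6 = -57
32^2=1024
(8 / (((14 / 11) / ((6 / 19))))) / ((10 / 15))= 396 / 133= 2.98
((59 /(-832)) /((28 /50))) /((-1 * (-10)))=-295 /23296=-0.01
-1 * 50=-50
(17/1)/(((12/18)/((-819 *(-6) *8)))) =1002456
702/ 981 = 78/ 109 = 0.72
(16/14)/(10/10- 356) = -8/2485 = -0.00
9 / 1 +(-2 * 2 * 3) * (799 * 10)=-95871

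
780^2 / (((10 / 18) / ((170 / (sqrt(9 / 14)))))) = 62056800*sqrt(14) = 232195284.12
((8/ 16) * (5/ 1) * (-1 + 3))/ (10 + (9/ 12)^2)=80/ 169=0.47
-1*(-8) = 8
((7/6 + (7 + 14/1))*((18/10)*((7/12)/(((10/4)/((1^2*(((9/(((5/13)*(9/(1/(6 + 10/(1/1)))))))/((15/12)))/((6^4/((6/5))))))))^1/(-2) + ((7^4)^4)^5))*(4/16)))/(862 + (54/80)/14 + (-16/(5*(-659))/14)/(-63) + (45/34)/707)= 6039310136769/36268812159738178132979574863697157032743452824800994947979832804478539259985705182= 0.00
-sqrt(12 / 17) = -2 *sqrt(51) / 17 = -0.84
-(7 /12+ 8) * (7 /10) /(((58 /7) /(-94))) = 237209 /3480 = 68.16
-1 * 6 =-6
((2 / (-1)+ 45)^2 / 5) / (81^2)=1849 / 32805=0.06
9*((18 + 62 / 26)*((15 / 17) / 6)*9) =242.82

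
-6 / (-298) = 3 / 149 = 0.02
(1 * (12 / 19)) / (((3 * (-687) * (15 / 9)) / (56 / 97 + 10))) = -0.00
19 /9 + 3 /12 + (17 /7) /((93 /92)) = 37213 /7812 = 4.76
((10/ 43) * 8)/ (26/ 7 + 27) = 112/ 1849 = 0.06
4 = 4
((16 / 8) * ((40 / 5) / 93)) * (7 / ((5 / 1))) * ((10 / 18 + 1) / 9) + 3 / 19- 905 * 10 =-6476353963 / 715635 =-9049.80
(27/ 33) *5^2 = 225/ 11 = 20.45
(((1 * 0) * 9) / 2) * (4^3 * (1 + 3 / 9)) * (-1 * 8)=0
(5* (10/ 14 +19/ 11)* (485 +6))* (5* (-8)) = -18461600/ 77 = -239761.04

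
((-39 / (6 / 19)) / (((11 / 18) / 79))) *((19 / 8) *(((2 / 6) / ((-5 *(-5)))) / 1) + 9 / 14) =-165840987 / 15400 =-10768.90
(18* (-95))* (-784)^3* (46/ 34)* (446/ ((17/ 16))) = 135246793003499520/ 289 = 467981982711071.00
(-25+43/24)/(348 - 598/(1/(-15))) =-557/223632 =-0.00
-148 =-148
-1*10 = -10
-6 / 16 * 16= -6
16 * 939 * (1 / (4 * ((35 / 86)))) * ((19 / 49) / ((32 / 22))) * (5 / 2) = 8438793 / 1372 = 6150.72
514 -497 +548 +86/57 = 32291/57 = 566.51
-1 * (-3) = 3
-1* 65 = -65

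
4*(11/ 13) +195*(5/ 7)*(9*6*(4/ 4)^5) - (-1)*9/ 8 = 5478883/ 728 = 7525.94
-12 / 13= -0.92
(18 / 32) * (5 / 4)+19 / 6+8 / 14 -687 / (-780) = 464929 / 87360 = 5.32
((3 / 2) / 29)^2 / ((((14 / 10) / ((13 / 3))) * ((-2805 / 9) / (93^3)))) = -94109769 / 4403476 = -21.37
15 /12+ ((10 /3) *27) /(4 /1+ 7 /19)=7255 /332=21.85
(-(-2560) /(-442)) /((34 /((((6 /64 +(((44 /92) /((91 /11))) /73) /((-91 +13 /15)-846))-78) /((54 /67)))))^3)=133.09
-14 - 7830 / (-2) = 3901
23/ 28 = 0.82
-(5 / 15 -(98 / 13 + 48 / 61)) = 19013 / 2379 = 7.99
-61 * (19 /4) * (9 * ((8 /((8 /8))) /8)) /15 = -3477 /20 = -173.85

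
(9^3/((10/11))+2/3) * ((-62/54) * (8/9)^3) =-191075072/295245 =-647.17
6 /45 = 2 /15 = 0.13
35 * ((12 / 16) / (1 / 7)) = 735 / 4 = 183.75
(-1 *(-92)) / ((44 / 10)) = 230 / 11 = 20.91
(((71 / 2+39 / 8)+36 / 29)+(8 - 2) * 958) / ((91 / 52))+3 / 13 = 17462701 / 5278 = 3308.58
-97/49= -1.98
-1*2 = -2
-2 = -2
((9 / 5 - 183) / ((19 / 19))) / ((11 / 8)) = -7248 / 55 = -131.78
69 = 69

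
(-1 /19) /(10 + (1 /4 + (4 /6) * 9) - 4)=-4 /931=-0.00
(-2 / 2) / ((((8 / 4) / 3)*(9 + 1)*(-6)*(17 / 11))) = 11 / 680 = 0.02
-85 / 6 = -14.17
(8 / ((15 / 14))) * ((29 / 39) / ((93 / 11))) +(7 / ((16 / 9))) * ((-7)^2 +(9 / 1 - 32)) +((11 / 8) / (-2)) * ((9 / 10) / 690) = 41255678407 / 400420800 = 103.03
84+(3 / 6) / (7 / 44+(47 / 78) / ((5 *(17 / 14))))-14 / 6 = 9450635 / 113043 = 83.60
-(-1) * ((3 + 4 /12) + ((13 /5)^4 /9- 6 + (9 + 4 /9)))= 66686 /5625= 11.86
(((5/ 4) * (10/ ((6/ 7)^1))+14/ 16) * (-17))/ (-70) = 901/ 240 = 3.75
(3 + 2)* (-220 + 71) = -745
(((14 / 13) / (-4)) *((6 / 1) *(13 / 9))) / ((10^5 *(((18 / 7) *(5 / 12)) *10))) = -49 / 22500000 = -0.00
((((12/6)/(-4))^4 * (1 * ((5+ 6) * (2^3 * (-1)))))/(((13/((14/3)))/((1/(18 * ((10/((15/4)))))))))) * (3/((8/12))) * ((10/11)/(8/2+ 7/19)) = -665/17264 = -0.04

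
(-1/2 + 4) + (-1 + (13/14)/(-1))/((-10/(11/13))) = 6667/1820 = 3.66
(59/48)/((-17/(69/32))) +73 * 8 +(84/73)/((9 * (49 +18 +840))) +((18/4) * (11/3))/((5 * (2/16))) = 5275261274519/8644508160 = 610.24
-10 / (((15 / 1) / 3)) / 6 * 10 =-10 / 3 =-3.33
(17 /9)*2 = 34 /9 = 3.78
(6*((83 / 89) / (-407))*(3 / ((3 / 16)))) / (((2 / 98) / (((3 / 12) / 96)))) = -4067 / 144892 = -0.03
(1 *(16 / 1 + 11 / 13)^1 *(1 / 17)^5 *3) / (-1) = -657 / 18458141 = -0.00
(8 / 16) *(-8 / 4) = -1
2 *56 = 112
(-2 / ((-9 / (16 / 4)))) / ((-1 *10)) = -4 / 45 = -0.09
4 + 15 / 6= 6.50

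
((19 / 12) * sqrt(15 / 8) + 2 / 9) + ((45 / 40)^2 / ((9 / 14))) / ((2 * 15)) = 829 / 2880 + 19 * sqrt(30) / 48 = 2.46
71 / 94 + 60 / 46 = 4453 / 2162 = 2.06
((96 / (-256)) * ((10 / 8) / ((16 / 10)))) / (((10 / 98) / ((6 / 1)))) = -2205 / 128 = -17.23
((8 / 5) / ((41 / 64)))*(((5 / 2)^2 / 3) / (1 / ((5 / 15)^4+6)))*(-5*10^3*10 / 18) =-7792000000 / 89667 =-86899.31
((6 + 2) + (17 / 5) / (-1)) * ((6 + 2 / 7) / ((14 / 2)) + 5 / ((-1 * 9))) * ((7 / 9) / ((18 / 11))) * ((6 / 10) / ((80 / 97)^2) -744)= -100939851991 / 181440000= -556.33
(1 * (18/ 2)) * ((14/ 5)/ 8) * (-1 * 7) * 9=-3969/ 20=-198.45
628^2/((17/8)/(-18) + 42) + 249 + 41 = 58540286/6031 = 9706.56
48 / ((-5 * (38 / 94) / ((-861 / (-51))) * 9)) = -215824 / 4845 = -44.55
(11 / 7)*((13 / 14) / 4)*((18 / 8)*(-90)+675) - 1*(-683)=95801 / 112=855.37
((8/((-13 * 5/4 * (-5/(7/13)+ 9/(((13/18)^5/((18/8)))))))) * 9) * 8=-460631808/1218561095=-0.38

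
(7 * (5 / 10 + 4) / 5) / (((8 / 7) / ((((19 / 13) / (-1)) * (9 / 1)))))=-72.51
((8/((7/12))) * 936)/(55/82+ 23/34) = 20876544/2191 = 9528.32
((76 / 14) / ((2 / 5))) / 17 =95 / 119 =0.80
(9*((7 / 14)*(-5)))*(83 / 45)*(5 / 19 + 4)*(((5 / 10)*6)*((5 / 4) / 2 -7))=1028619 / 304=3383.62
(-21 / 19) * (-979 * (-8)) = -164472 / 19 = -8656.42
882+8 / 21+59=19769 / 21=941.38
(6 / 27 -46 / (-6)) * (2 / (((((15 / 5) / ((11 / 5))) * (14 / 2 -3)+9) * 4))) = 781 / 2862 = 0.27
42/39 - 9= -103/13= -7.92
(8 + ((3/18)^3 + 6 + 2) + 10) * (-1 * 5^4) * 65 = -228190625/216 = -1056438.08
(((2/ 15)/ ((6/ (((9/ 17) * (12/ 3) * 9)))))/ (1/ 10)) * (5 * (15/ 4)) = 1350/ 17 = 79.41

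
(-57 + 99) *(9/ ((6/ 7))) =441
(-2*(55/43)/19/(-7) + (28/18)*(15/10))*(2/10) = 0.47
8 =8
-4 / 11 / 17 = -4 / 187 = -0.02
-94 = -94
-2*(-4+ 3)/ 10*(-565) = -113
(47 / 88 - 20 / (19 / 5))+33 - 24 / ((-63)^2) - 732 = -1556701481 / 2212056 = -703.74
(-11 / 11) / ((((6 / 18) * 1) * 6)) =-1 / 2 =-0.50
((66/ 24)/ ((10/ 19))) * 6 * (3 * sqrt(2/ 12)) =627 * sqrt(6)/ 40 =38.40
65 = 65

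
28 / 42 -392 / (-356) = 1.77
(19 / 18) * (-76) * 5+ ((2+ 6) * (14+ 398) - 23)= 25847 / 9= 2871.89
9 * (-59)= -531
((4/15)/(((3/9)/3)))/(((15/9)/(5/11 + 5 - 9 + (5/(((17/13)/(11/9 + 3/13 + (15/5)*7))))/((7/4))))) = 2144684/32725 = 65.54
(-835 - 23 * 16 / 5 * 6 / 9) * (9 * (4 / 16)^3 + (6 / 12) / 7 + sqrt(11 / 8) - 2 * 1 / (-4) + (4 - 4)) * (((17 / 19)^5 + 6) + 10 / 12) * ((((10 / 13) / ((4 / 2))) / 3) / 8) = -1459229844461 * sqrt(22) / 55623087936 - 465494320383059 / 6229785848832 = -197.77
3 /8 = 0.38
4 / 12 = 1 / 3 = 0.33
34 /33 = 1.03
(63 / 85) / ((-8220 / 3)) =-63 / 232900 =-0.00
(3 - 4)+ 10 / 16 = -3 / 8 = -0.38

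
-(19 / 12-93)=91.42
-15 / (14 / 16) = -120 / 7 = -17.14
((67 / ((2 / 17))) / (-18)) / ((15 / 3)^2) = -1.27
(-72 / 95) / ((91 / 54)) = -3888 / 8645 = -0.45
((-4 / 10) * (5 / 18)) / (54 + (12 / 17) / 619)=-10523 / 5114286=-0.00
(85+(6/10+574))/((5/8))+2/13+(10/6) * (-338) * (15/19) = 3771548/6175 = 610.78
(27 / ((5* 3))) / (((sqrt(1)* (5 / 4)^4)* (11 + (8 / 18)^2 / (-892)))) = 41617152 / 620903125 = 0.07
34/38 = 17/19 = 0.89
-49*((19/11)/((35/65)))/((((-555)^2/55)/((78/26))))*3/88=-1729/602360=-0.00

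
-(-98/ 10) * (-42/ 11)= -2058/ 55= -37.42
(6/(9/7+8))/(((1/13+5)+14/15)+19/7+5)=441/9367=0.05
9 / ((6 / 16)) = 24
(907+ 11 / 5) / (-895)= -4546 / 4475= -1.02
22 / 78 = 0.28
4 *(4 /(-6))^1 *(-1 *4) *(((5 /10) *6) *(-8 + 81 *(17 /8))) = 5252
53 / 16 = 3.31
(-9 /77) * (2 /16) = -9 /616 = -0.01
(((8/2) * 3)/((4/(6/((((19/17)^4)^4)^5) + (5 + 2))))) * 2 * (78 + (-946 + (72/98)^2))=-36437.60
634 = 634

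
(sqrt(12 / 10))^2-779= -3889 / 5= -777.80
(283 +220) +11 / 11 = 504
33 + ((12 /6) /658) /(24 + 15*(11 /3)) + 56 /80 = 8758977 /259910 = 33.70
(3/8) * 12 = 9/2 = 4.50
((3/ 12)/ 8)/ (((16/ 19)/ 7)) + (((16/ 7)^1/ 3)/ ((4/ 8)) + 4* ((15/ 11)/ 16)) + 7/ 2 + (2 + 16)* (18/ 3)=13438595/ 118272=113.62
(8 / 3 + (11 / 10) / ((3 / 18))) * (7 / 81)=973 / 1215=0.80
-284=-284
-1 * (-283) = 283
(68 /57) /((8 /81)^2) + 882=305307 /304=1004.30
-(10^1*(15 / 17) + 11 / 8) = -1387 / 136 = -10.20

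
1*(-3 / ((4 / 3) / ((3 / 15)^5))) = -9 / 12500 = -0.00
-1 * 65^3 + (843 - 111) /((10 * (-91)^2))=-11370847759 /41405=-274624.99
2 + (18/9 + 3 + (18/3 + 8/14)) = 95/7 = 13.57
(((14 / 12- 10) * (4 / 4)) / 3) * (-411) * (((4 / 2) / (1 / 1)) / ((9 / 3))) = 7261 / 9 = 806.78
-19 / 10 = -1.90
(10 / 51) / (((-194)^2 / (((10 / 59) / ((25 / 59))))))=1 / 479859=0.00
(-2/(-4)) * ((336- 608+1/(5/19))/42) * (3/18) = -149/280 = -0.53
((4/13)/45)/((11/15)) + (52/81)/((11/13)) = 8896/11583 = 0.77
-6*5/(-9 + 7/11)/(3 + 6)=55/138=0.40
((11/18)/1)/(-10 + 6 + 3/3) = -11/54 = -0.20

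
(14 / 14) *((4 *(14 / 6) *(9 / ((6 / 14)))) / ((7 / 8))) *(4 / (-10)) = -89.60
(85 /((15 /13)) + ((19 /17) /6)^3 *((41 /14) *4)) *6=273896015 /619038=442.45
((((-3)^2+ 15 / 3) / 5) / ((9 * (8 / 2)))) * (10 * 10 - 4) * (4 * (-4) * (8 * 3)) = -14336 / 5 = -2867.20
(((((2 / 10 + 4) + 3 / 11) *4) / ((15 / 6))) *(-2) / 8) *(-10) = 984 / 55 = 17.89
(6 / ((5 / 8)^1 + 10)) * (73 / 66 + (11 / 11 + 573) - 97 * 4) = 105.66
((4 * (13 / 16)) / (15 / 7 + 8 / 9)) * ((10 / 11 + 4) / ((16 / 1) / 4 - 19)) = -7371 / 21010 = -0.35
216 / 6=36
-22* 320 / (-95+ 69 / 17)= 77.41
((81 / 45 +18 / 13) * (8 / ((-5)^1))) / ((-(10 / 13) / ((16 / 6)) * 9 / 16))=11776 / 375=31.40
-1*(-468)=468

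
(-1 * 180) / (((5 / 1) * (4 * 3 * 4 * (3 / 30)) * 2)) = -15 / 4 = -3.75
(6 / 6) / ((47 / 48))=48 / 47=1.02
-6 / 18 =-1 / 3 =-0.33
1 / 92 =0.01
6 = 6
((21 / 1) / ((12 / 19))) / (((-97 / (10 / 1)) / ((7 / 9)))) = -4655 / 1746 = -2.67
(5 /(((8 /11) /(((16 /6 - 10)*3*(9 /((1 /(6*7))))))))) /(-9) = 12705 /2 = 6352.50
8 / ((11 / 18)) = 144 / 11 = 13.09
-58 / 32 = -29 / 16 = -1.81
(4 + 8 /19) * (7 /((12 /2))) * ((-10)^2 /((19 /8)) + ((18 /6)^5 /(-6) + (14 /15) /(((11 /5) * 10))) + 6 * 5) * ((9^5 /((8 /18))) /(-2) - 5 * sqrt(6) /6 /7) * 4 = -1722421361493 /39710 - 2778034 * sqrt(6) /35739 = -43375193.21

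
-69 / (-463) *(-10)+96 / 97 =-0.50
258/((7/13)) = 3354/7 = 479.14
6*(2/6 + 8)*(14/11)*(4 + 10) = 9800/11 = 890.91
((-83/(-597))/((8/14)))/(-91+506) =7/11940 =0.00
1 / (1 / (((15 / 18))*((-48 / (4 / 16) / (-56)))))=20 / 7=2.86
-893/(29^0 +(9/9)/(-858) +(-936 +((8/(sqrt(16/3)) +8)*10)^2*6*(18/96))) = -5006057985786/14066774281561 +2366620027200*sqrt(3)/14066774281561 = -0.06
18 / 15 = 6 / 5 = 1.20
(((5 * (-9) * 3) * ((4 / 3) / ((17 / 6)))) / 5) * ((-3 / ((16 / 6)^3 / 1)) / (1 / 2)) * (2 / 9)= 243 / 272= 0.89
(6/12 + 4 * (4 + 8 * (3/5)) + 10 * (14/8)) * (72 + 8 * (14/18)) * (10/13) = 3201.09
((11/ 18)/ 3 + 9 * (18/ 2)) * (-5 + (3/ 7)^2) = -517430/ 1323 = -391.10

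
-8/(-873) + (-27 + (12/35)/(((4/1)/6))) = -808991/30555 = -26.48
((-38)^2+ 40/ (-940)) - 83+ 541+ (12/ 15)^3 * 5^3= 92400/ 47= 1965.96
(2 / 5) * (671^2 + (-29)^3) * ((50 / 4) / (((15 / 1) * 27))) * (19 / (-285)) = -425852 / 1215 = -350.50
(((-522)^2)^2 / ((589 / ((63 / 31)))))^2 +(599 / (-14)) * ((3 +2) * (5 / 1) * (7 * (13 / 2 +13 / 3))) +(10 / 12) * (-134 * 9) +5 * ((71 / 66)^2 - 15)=23827199587323473475346754576 / 363062887209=65628298641296153.91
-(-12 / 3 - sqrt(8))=2 *sqrt(2) + 4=6.83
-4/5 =-0.80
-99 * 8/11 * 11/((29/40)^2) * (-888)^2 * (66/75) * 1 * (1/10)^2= -219833450496/21025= -10455812.15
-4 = -4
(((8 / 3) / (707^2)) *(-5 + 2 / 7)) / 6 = -44 / 10496829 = -0.00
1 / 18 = 0.06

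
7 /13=0.54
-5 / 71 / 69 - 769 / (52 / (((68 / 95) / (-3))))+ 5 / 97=2100428623 / 586875705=3.58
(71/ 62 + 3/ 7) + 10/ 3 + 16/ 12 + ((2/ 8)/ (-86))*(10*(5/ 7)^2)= 4879625/ 783804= 6.23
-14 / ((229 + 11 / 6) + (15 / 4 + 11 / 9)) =-504 / 8489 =-0.06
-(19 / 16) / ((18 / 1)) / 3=-0.02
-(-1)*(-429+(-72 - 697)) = -1198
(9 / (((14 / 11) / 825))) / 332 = 81675 / 4648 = 17.57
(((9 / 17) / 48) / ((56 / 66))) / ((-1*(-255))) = 33 / 647360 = 0.00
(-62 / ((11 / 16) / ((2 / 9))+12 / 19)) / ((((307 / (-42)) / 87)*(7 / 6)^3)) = 1416766464 / 11357465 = 124.74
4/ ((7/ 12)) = 6.86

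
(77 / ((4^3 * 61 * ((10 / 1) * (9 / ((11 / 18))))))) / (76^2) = 847 / 36530196480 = 0.00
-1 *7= -7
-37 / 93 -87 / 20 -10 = -27431 / 1860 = -14.75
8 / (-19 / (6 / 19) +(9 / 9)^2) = -48 / 355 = -0.14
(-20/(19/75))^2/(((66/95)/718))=1346250000/209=6441387.56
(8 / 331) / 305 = 8 / 100955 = 0.00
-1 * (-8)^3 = 512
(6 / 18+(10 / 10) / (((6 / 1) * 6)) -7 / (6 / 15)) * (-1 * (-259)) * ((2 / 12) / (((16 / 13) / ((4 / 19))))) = -2077439 / 16416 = -126.55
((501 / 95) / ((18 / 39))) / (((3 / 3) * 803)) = 2171 / 152570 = 0.01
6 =6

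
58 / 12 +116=725 / 6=120.83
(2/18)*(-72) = -8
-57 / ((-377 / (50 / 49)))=2850 / 18473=0.15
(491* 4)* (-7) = -13748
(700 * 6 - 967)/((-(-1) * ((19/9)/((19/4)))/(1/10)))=29097/40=727.42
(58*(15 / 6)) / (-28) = -145 / 28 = -5.18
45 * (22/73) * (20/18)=1100/73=15.07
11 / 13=0.85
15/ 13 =1.15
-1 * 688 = -688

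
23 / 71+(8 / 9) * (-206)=-116801 / 639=-182.79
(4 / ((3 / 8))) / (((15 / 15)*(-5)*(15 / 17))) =-544 / 225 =-2.42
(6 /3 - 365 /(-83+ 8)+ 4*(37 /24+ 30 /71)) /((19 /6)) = 31361 /6745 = 4.65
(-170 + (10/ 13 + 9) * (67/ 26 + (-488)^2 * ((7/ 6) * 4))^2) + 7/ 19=18131819675110817041/ 1502748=12065775283088.59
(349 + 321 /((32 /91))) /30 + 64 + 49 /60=34201 /320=106.88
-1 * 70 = -70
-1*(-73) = 73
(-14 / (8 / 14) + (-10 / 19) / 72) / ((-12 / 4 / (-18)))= -16763 / 114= -147.04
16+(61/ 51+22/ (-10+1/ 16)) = 13499/ 901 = 14.98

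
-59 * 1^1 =-59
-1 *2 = -2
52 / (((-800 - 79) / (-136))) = 7072 / 879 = 8.05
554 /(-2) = -277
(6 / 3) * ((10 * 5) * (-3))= -300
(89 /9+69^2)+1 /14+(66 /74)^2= 823099243 /172494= 4771.76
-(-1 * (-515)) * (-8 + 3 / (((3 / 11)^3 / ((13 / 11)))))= -773015 / 9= -85890.56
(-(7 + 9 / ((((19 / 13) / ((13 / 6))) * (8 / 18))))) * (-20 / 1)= 28135 / 38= 740.39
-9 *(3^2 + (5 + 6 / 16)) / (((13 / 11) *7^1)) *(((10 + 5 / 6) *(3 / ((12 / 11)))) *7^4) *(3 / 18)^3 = -23864225 / 4608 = -5178.87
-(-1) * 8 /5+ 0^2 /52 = 8 /5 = 1.60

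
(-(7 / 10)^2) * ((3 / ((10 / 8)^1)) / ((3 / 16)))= -784 / 125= -6.27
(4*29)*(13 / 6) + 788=3118 / 3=1039.33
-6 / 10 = -0.60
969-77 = 892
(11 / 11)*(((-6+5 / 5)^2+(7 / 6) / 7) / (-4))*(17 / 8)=-2567 / 192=-13.37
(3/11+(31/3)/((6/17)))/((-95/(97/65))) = -567547/1222650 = -0.46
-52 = -52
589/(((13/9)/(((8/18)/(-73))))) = -2356/949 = -2.48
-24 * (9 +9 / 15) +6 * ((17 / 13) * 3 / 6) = -14721 / 65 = -226.48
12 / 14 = 6 / 7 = 0.86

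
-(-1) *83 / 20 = 4.15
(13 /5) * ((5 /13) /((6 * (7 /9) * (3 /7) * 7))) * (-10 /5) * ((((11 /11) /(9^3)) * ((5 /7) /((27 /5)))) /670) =-5 /129238578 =-0.00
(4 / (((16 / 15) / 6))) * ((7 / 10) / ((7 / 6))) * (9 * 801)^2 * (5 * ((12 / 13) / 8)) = 21047720805 / 52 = 404763861.63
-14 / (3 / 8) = -112 / 3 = -37.33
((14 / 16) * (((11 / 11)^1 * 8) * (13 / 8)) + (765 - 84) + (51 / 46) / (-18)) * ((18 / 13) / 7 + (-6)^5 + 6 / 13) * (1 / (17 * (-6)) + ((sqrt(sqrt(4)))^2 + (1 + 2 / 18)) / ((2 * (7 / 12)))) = -6106476384761 / 426972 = -14301819.29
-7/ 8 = -0.88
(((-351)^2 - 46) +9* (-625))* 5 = 587650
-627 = -627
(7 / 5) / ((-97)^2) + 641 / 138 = 4.65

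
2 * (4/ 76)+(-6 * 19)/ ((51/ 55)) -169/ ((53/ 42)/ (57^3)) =-424585575050/ 17119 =-24802008.01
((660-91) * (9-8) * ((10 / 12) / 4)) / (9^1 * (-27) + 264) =2845 / 504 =5.64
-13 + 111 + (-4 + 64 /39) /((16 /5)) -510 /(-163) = 2552759 /25428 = 100.39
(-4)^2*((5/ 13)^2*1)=400/ 169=2.37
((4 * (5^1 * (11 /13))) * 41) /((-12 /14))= -31570 /39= -809.49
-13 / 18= -0.72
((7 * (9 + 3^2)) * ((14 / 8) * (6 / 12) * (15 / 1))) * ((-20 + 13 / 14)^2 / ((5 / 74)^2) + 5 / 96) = 84321824949 / 640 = 131752851.48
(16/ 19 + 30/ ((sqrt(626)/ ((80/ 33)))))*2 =32/ 19 + 800*sqrt(626)/ 3443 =7.50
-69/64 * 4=-69/16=-4.31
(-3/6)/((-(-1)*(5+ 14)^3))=-1/13718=-0.00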